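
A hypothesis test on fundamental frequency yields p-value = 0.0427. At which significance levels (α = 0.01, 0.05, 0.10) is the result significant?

p = 0.0427. Significant at: α = 0.05, 0.1.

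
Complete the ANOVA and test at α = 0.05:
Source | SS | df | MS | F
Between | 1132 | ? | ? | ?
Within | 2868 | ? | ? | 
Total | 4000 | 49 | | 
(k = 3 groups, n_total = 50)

df_between = 2, df_within = 47. MS_between = 566.0, MS_within = 61.02. F = 9.275, F_crit ≈ 3.195. Reject H₀.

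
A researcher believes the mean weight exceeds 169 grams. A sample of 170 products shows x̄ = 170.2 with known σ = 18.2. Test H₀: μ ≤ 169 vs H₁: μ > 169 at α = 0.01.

z = 0.86. Critical value: 2.33. Fail to reject H₀.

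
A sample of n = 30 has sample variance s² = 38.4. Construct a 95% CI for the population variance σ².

df = 29. χ²_{0.025} = 45.722, χ²_{0.975} = 16.047. CI for σ² = ((n-1)s²/χ²_{α/2}, (n-1)s²/χ²_{1-α/2}) = (29·38.4/45.722, 29·38.4/16.047) = (24.36, 69.4)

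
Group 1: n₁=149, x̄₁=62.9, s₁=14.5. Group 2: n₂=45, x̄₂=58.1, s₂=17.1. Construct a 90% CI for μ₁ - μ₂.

Difference = 4.8. SE = √(14.5²/149 + 17.1²/45) = 2.812. CI = (0.17, 9.43)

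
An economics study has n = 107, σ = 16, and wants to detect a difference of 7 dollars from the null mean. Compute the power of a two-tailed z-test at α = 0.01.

SE = σ/√n = 16/√107 = 1.547. Non-centrality λ = d/SE = 7/1.547 = 4.526. Power ≈ Φ(λ - z_{α/2}) = Φ(4.526 - 2.576) = Φ(1.95) = 0.974.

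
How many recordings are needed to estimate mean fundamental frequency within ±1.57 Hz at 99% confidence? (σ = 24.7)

n = (z*σ/E)² = (2.576×24.7/1.57)² = 1642.4 → n = 1643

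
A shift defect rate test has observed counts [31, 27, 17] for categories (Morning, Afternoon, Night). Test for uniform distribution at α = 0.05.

Expected = 25 each. χ² = Σ(O-E)²/E = 4.16. df = 2, critical value = 5.991. Fail to reject H₀.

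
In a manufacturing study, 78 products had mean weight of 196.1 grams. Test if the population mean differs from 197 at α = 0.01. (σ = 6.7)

z = (x̄ - μ₀)/(σ/√n) = (196.1 - 197)/(6.7/√78) = -1.186. Critical value: ±2.576. Since |-1.186| ≤ 2.576, Fail to reject H₀.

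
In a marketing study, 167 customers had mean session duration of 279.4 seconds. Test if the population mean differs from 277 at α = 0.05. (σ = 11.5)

z = (x̄ - μ₀)/(σ/√n) = (279.4 - 277)/(11.5/√167) = 2.697. Critical value: ±1.96. Since |2.697| > 1.96, Reject H₀.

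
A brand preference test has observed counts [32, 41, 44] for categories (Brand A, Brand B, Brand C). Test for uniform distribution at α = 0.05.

Expected = 39 each. χ² = Σ(O-E)²/E = 2.0. df = 2, critical value = 5.991. Fail to reject H₀.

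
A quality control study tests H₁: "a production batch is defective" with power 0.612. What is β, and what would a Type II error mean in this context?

β = 1 - power = 1 - 0.612 = 0.388. A Type II error is failing to reject H₀ when H₀ is false (false negative) — here, failing to conclude that a production batch is defective when in fact it is true. Consequence: shipping a defective batch — faulty products reach customers.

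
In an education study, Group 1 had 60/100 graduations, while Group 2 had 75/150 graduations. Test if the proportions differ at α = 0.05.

p̂₁ = 0.6, p̂₂ = 0.5, pooled p̂ = 0.54. z = 1.554. Critical: ±1.96. Fail to reject H₀.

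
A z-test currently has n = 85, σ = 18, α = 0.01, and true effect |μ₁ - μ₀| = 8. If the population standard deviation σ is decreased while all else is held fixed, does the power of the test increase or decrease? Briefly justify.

Power increases: a smaller σ shrinks the standard error σ/√n, moving the sampling distribution under H₁ further from the critical value.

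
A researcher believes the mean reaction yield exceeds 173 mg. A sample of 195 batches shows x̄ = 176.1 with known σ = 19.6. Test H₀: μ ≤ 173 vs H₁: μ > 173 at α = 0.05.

z = 2.209. Critical value: 1.645. Reject H₀.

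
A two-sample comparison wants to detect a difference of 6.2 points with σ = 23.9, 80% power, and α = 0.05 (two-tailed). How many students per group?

n per group = 2(z_α/2 + z_β)²σ²/d² = 2×(1.96 + 0.84)²×23.9²/6.2² = 233.001 → n = 234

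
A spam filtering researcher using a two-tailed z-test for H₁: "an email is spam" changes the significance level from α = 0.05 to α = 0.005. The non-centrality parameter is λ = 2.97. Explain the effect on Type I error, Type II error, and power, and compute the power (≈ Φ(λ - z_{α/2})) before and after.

Decreasing α from 0.05 to 0.005:
• Type I error rate decreases (α is the Type I rate by definition).
• Critical value moves from z_{α/2} = 1.96 to 2.807, so power = Φ(λ - z_{α/2}) goes from Φ(2.97 - 1.96) = 0.844 to Φ(2.97 - 2.807) = 0.565.
• Type II error rate β = 1 - power therefore increases (0.156 → 0.435).
Appropriate when false positives are costly — here, a legitimate email is sent to the spam folder and the user misses it.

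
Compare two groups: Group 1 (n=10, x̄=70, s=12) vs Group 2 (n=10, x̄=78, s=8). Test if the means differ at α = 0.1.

Pooled sp = 10.2. t = -1.754, df = 18. Critical t = ±1.734. Reject H₀.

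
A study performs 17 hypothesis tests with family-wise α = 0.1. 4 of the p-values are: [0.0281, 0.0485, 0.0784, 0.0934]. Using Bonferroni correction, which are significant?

Bonferroni α = 0.1/17 = 0.00588. None of the given p-values are significant.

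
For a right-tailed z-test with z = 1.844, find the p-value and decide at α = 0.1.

p = P(Z > 1.844) = 1 - Φ(1.844) ≈ 0.0326. Since p < 0.1, reject H₀ (significant) at α = 0.1.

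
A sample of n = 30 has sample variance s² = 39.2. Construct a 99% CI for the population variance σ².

df = 29. χ²_{0.005} = 52.336, χ²_{0.995} = 13.121. CI for σ² = ((n-1)s²/χ²_{α/2}, (n-1)s²/χ²_{1-α/2}) = (29·39.2/52.336, 29·39.2/13.121) = (21.72, 86.64)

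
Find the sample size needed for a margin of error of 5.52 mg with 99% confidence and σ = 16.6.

n = (z*σ/E)² = (2.576×16.6/5.52)² = 60.01 → n = 61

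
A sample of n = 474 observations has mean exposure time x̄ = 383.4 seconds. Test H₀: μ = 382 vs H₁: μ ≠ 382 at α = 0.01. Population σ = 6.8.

z = (x̄ - μ₀)/(σ/√n) = (383.4 - 382)/(6.8/√474) = 4.482. Critical value: ±2.576. Since |4.482| > 2.576, Reject H₀.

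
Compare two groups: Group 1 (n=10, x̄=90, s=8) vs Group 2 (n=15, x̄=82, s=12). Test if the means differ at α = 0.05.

Pooled sp = 10.62. t = 1.846, df = 23. Critical t = ±2.069. Fail to reject H₀.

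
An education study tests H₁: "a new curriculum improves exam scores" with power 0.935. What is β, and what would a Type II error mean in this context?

β = 1 - power = 1 - 0.935 = 0.065. A Type II error is failing to reject H₀ when H₀ is false (false negative) — here, failing to conclude that a new curriculum improves exam scores when in fact it is true. Consequence: keeping the old curriculum when the new one would have helped students.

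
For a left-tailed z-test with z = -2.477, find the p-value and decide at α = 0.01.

p = P(Z < -2.477) = Φ(-2.477) ≈ 0.0066. Since p < 0.01, reject H₀ (significant) at α = 0.01.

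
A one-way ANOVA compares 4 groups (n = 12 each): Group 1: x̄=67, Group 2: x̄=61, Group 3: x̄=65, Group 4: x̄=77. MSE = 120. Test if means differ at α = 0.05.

Grand mean = 67.5. SS_between = 1668.0, MS_between = 556.0. F = 4.633, F_crit ≈ 2.816. Reject H₀.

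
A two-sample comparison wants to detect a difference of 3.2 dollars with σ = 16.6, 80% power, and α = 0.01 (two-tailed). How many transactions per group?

n per group = 2(z_α/2 + z_β)²σ²/d² = 2×(2.576 + 0.84)²×16.6²/3.2² = 628.03 → n = 629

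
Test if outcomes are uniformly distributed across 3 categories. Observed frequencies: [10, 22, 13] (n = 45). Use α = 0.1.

Expected = 15 each. χ² = Σ(O-E)²/E = 5.2. df = 2, critical value = 4.605. Reject H₀.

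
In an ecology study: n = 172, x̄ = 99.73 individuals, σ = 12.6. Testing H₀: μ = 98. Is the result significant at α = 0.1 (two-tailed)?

z = (99.73 - 98)/(12.6/√172) = 1.801. Since |z| > 1.645, significant at α = 0.1.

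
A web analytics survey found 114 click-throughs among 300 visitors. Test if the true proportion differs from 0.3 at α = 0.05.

p̂ = 0.38, p₀ = 0.3. z = (p̂ - p₀)/√(p₀(1-p₀)/n) = 3.024. Critical: ±1.96. Reject H₀.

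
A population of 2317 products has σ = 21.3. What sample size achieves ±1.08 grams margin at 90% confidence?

Without FPC: n₀ = (1.645×21.3/1.08)² = 1052.552. With FPC: n = n₀N/(n₀+N-1) = 724.0 → n = 724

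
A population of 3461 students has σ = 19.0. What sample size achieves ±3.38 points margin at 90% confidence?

Without FPC: n₀ = (1.645×19.0/3.38)² = 85.508. With FPC: n = n₀N/(n₀+N-1) = 83.5 → n = 84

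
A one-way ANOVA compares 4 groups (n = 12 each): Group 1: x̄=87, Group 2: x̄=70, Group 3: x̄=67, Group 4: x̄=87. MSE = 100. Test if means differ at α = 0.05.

Grand mean = 77.75. SS_between = 4161.0, MS_between = 1387.0. F = 13.87, F_crit ≈ 2.816. Reject H₀.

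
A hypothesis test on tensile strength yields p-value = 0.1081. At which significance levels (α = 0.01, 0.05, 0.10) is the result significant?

p = 0.1081. Not significant at any of the given levels.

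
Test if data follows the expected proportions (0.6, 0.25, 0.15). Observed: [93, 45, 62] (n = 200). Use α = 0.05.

Expected: [120.0, 50.0, 30.0]. χ² = 40.708. df = 2, critical = 5.991. Reject H₀.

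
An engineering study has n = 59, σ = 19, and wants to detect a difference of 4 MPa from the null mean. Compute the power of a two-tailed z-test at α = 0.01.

SE = σ/√n = 19/√59 = 2.474. Non-centrality λ = d/SE = 4/2.474 = 1.617. Power ≈ Φ(λ - z_{α/2}) = Φ(1.617 - 2.576) = Φ(-0.959) = 0.169.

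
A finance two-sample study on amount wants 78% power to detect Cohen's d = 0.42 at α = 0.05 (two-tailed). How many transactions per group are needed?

z_{α/2} = 1.96, z_β = Φ⁻¹(0.78) = 0.772. For small effect (d = 0.42): n per group = 2(z_{α/2} + z_β)²/d² = 2(1.96 + 0.772)²/0.42² = 84.6 → 85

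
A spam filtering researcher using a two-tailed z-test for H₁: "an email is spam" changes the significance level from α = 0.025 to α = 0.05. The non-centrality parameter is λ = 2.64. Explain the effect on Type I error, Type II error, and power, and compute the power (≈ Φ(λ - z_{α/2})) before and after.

Increasing α from 0.025 to 0.05:
• Type I error rate increases (α is the Type I rate by definition).
• Critical value moves from z_{α/2} = 2.241 to 1.96, so power = Φ(λ - z_{α/2}) goes from Φ(2.64 - 2.241) = 0.655 to Φ(2.64 - 1.96) = 0.752.
• Type II error rate β = 1 - power therefore decreases (0.345 → 0.248).
Appropriate when false negatives are costly — here, a spam email lands in the inbox.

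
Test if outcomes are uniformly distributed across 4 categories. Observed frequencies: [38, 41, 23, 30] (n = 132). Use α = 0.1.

Expected = 33 each. χ² = Σ(O-E)²/E = 6.0. df = 3, critical value = 6.251. Fail to reject H₀.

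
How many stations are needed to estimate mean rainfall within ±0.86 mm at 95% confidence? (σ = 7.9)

n = (z*σ/E)² = (1.96×7.9/0.86)² = 324.2 → n = 325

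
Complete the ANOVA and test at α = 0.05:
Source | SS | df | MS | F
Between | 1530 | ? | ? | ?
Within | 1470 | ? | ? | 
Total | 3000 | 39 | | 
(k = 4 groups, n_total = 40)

df_between = 3, df_within = 36. MS_between = 510.0, MS_within = 40.83. F = 12.49, F_crit ≈ 2.866. Reject H₀.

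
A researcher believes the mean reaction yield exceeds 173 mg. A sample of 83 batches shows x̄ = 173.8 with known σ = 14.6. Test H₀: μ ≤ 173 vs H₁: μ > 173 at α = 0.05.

z = 0.499. Critical value: 1.645. Fail to reject H₀.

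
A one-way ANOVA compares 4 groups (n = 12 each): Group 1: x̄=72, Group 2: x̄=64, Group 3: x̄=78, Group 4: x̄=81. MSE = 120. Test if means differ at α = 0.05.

Grand mean = 73.75. SS_between = 2025.0, MS_between = 675.0. F = 5.625, F_crit ≈ 2.816. Reject H₀.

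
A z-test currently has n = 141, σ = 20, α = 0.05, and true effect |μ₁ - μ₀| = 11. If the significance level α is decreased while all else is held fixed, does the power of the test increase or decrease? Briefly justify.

Power decreases: a smaller α raises the critical value, so less of the H₁ sampling distribution falls in the rejection region.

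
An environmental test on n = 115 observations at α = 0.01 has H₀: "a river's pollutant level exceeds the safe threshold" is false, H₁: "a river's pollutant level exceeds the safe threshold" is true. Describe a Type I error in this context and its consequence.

Type I error: rejecting H₀ when it is true — concluding that a river's pollutant level exceeds the safe threshold when in fact it is not. Consequence: shutting down a compliant factory unnecessarily.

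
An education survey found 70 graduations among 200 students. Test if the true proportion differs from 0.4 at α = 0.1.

p̂ = 0.35, p₀ = 0.4. z = (p̂ - p₀)/√(p₀(1-p₀)/n) = -1.443. Critical: ±1.645. Fail to reject H₀.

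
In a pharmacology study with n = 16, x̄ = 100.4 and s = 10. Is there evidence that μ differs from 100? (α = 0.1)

t = (x̄ - μ₀)/(s/√n) = (100.4 - 100)/(10/√16) = 0.16. df = 15, critical t = ±1.753. Fail to reject H₀.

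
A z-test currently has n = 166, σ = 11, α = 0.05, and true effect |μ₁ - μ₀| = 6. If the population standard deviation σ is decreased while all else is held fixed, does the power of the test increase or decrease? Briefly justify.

Power increases: a smaller σ shrinks the standard error σ/√n, moving the sampling distribution under H₁ further from the critical value.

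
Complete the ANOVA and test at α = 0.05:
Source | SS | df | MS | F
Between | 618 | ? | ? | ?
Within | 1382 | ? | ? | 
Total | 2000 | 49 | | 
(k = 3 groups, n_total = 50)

df_between = 2, df_within = 47. MS_between = 309.0, MS_within = 29.4. F = 10.509, F_crit ≈ 3.195. Reject H₀.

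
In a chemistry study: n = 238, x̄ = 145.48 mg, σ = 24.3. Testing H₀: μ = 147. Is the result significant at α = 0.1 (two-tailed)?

z = (145.48 - 147)/(24.3/√238) = -0.965. Since |z| ≤ 1.645, not significant at α = 0.1.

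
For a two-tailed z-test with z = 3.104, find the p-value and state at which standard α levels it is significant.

p = 2·P(Z > |3.104|) = 2·(1 - Φ(3.104)) ≈ 0.0019. Significant at α = 0.1; Significant at α = 0.05; Significant at α = 0.01.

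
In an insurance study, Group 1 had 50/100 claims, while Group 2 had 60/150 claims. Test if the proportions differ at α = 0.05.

p̂₁ = 0.5, p̂₂ = 0.4, pooled p̂ = 0.44. z = 1.56. Critical: ±1.96. Fail to reject H₀.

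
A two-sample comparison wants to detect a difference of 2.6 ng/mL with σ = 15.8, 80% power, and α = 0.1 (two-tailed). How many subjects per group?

n per group = 2(z_α/2 + z_β)²σ²/d² = 2×(1.645 + 0.84)²×15.8²/2.6² = 456.1 → n = 457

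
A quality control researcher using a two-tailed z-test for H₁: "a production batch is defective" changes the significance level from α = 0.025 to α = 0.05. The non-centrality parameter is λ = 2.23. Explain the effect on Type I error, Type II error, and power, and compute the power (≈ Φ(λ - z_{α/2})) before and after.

Increasing α from 0.025 to 0.05:
• Type I error rate increases (α is the Type I rate by definition).
• Critical value moves from z_{α/2} = 2.241 to 1.96, so power = Φ(λ - z_{α/2}) goes from Φ(2.23 - 2.241) = 0.496 to Φ(2.23 - 1.96) = 0.606.
• Type II error rate β = 1 - power therefore decreases (0.504 → 0.394).
Appropriate when false negatives are costly — here, shipping a defective batch — faulty products reach customers.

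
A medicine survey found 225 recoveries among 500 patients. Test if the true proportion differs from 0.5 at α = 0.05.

p̂ = 0.45, p₀ = 0.5. z = (p̂ - p₀)/√(p₀(1-p₀)/n) = -2.236. Critical: ±1.96. Reject H₀.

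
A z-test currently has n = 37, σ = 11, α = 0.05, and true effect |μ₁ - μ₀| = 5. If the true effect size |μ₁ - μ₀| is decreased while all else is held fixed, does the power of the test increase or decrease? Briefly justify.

Power decreases: a smaller true effect decreases the non-centrality λ = |μ₁ - μ₀|/(σ/√n).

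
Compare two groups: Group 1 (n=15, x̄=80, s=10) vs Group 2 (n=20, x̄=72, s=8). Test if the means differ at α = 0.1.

Pooled sp = 8.9. t = 2.631, df = 33. Critical t = ±1.692. Reject H₀.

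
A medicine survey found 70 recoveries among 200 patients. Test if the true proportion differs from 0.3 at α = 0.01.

p̂ = 0.35, p₀ = 0.3. z = (p̂ - p₀)/√(p₀(1-p₀)/n) = 1.543. Critical: ±2.576. Fail to reject H₀.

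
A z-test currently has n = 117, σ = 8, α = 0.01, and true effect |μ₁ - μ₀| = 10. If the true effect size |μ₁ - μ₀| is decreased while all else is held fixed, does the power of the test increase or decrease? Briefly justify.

Power decreases: a smaller true effect decreases the non-centrality λ = |μ₁ - μ₀|/(σ/√n).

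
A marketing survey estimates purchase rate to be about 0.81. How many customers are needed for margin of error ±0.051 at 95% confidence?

n = z²p(1-p)/E² = 1.96²×0.81×0.19/0.051² = 227.3 → n = 228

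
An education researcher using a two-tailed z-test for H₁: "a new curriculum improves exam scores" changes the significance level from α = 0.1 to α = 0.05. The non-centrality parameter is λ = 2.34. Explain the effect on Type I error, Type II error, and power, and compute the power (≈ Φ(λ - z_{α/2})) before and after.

Decreasing α from 0.1 to 0.05:
• Type I error rate decreases (α is the Type I rate by definition).
• Critical value moves from z_{α/2} = 1.645 to 1.96, so power = Φ(λ - z_{α/2}) goes from Φ(2.34 - 1.645) = 0.756 to Φ(2.34 - 1.96) = 0.648.
• Type II error rate β = 1 - power therefore increases (0.244 → 0.352).
Appropriate when false positives are costly — here, adopting a curriculum that gives no real benefit — disruption for nothing.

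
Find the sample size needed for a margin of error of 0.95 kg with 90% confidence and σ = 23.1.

n = (z*σ/E)² = (1.645×23.1/0.95)² = 1600.0 → n = 1600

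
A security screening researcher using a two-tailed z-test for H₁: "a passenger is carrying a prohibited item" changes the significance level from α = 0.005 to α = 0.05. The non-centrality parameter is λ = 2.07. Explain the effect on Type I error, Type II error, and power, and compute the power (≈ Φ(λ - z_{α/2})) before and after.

Increasing α from 0.005 to 0.05:
• Type I error rate increases (α is the Type I rate by definition).
• Critical value moves from z_{α/2} = 2.807 to 1.96, so power = Φ(λ - z_{α/2}) goes from Φ(2.07 - 2.807) = 0.231 to Φ(2.07 - 1.96) = 0.544.
• Type II error rate β = 1 - power therefore decreases (0.769 → 0.456).
Appropriate when false negatives are costly — here, letting a prohibited item through — security breach.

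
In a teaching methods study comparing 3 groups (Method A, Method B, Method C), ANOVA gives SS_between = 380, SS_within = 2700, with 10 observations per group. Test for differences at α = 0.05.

df_between = 2, df_within = 27. F = MS_between/MS_within = 190.0/100.0 = 1.9. F_crit ≈ 3.354. Fail to reject H₀.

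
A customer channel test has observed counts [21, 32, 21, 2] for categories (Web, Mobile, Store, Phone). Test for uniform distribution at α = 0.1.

Expected = 19 each. χ² = Σ(O-E)²/E = 24.526. df = 3, critical value = 6.251. Reject H₀.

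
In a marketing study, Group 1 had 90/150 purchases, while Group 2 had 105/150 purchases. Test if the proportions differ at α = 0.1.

p̂₁ = 0.6, p̂₂ = 0.7, pooled p̂ = 0.65. z = -1.816. Critical: ±1.645. Reject H₀.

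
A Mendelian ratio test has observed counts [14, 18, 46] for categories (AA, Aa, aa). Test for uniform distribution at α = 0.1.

Expected = 26 each. χ² = Σ(O-E)²/E = 23.385. df = 2, critical value = 4.605. Reject H₀.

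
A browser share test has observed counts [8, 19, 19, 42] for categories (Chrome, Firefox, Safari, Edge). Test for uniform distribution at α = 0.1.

Expected = 22 each. χ² = Σ(O-E)²/E = 27.909. df = 3, critical value = 6.251. Reject H₀.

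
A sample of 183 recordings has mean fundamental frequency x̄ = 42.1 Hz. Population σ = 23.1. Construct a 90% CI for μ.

CI = x̄ ± z*(σ/√n) = 42.1 ± 1.645(23.1/√183) = 42.1 ± 2.81 = (39.29, 44.91)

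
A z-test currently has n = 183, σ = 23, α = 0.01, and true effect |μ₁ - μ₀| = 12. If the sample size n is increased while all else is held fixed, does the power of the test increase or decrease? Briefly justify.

Power increases: a larger n shrinks the standard error σ/√n, moving the sampling distribution under H₁ further from the critical value.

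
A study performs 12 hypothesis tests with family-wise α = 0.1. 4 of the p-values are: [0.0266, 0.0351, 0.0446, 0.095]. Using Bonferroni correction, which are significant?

Bonferroni α = 0.1/12 = 0.00833. None of the given p-values are significant.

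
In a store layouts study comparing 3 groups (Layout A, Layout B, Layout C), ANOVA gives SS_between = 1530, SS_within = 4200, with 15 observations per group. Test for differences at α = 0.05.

df_between = 2, df_within = 42. F = MS_between/MS_within = 765.0/100.0 = 7.65. F_crit ≈ 3.22. Reject H₀. At least one mean differs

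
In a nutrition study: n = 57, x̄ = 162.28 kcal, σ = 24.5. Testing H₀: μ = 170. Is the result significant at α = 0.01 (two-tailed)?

z = (162.28 - 170)/(24.5/√57) = -2.379. Since |z| ≤ 2.576, not significant at α = 0.01.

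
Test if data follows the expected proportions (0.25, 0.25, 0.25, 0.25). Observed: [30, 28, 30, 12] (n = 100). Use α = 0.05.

Expected: [25.0, 25.0, 25.0, 25.0]. χ² = 9.12. df = 3, critical = 7.815. Reject H₀.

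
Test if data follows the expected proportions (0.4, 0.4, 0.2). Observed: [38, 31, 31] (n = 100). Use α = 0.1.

Expected: [40.0, 40.0, 20.0]. χ² = 8.175. df = 2, critical = 4.605. Reject H₀.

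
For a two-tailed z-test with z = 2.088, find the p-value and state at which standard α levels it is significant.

p = 2·P(Z > |2.088|) = 2·(1 - Φ(2.088)) ≈ 0.0368. Significant at α = 0.1; Significant at α = 0.05.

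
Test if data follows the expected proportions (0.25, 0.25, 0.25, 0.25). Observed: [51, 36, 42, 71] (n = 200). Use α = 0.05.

Expected: [50.0, 50.0, 50.0, 50.0]. χ² = 14.04. df = 3, critical = 7.815. Reject H₀.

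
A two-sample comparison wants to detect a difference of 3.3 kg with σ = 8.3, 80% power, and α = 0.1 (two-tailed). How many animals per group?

n per group = 2(z_α/2 + z_β)²σ²/d² = 2×(1.645 + 0.84)²×8.3²/3.3² = 78.1 → n = 79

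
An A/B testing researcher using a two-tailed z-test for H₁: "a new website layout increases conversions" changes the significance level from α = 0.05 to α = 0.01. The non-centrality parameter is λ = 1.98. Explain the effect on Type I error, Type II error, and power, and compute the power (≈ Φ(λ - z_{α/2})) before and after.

Decreasing α from 0.05 to 0.01:
• Type I error rate decreases (α is the Type I rate by definition).
• Critical value moves from z_{α/2} = 1.96 to 2.576, so power = Φ(λ - z_{α/2}) goes from Φ(1.98 - 1.96) = 0.508 to Φ(1.98 - 2.576) = 0.276.
• Type II error rate β = 1 - power therefore increases (0.492 → 0.724).
Appropriate when false positives are costly — here, rolling out a layout that doesn't actually help — wasted engineering effort.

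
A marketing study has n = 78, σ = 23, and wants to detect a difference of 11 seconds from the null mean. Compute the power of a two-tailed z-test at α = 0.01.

SE = σ/√n = 23/√78 = 2.604. Non-centrality λ = d/SE = 11/2.604 = 4.224. Power ≈ Φ(λ - z_{α/2}) = Φ(4.224 - 2.576) = Φ(1.648) = 0.95.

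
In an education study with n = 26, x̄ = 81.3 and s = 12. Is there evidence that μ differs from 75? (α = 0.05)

t = (x̄ - μ₀)/(s/√n) = (81.3 - 75)/(12/√26) = 2.677. df = 25, critical t = ±2.06. Reject H₀.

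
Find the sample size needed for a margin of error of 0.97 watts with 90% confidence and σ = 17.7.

n = (z*σ/E)² = (1.645×17.7/0.97)² = 901.02 → n = 902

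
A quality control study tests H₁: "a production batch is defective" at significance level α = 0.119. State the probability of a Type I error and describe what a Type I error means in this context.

P(Type I error) = α = 0.119. A Type I error is rejecting H₀ when H₀ is actually true (false positive) — here, concluding that a production batch is defective when in fact this is not the case. Consequence: scrapping a good batch — wasted material and cost for no reason.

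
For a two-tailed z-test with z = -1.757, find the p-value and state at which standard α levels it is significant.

p = 2·P(Z > |-1.757|) = 2·(1 - Φ(1.757)) ≈ 0.0789. Significant at α = 0.1.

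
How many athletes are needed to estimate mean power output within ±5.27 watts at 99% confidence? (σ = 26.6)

n = (z*σ/E)² = (2.576×26.6/5.27)² = 169.1 → n = 170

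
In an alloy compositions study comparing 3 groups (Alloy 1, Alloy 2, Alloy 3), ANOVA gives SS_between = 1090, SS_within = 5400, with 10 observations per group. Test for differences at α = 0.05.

df_between = 2, df_within = 27. F = MS_between/MS_within = 545.0/200.0 = 2.725. F_crit ≈ 3.354. Fail to reject H₀.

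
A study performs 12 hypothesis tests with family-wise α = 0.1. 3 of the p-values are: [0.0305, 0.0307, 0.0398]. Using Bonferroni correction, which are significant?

Bonferroni α = 0.1/12 = 0.00833. None of the given p-values are significant.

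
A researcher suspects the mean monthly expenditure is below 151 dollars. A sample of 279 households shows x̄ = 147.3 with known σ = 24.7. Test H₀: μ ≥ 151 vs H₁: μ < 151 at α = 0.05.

z = -2.502. Critical value: -1.645. Reject H₀.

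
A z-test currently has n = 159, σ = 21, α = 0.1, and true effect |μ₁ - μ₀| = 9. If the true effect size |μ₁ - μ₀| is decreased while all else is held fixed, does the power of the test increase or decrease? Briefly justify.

Power decreases: a smaller true effect decreases the non-centrality λ = |μ₁ - μ₀|/(σ/√n).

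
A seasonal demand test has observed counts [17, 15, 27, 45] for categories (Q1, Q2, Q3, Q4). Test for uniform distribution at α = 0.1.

Expected = 26 each. χ² = Σ(O-E)²/E = 21.692. df = 3, critical value = 6.251. Reject H₀.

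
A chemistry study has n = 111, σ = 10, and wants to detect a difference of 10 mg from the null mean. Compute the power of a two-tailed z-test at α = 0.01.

SE = σ/√n = 10/√111 = 0.949. Non-centrality λ = d/SE = 10/0.949 = 10.536. Power ≈ Φ(λ - z_{α/2}) = Φ(10.536 - 2.576) = Φ(7.96) = 1.0.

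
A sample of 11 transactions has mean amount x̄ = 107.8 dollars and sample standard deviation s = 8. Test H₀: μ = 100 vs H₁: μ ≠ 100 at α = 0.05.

t = (x̄ - μ₀)/(s/√n) = (107.8 - 100)/(8/√11) = 3.234. df = 10, critical t = ±2.228. Reject H₀.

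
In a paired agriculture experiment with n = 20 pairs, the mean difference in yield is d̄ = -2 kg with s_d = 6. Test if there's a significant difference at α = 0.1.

t = d̄/(s_d/√n) = -2/(6/√20) = -1.491. df = 19, critical t = ±1.729. Fail to reject H₀.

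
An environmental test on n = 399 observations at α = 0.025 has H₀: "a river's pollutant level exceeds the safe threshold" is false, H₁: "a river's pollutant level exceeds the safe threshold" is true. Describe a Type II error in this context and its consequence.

Type II error: failing to reject H₀ when it is false — concluding that a river's pollutant level exceeds the safe threshold is not supported when in fact it is. Consequence: allowing unsafe pollution to continue.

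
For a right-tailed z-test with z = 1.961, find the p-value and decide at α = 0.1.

p = P(Z > 1.961) = 1 - Φ(1.961) ≈ 0.0249. Since p < 0.1, reject H₀ (significant) at α = 0.1.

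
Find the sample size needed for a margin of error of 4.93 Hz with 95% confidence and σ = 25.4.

n = (z*σ/E)² = (1.96×25.4/4.93)² = 102.0 → n = 102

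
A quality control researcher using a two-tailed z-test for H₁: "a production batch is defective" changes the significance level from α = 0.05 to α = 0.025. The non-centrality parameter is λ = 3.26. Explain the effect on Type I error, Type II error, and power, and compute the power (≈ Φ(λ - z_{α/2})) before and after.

Decreasing α from 0.05 to 0.025:
• Type I error rate decreases (α is the Type I rate by definition).
• Critical value moves from z_{α/2} = 1.96 to 2.241, so power = Φ(λ - z_{α/2}) goes from Φ(3.26 - 1.96) = 0.903 to Φ(3.26 - 2.241) = 0.846.
• Type II error rate β = 1 - power therefore increases (0.097 → 0.154).
Appropriate when false positives are costly — here, scrapping a good batch — wasted material and cost for no reason.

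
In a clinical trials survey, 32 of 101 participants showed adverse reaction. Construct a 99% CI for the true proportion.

p̂ = 0.317. CI = p̂ ± z*√(p̂(1-p̂)/n) = (0.198, 0.436)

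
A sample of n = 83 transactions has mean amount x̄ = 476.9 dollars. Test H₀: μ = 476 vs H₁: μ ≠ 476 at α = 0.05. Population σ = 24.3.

z = (x̄ - μ₀)/(σ/√n) = (476.9 - 476)/(24.3/√83) = 0.337. Critical value: ±1.96. Since |0.337| ≤ 1.96, Fail to reject H₀.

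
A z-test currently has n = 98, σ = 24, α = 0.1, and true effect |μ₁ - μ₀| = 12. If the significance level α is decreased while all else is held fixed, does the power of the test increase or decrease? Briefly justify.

Power decreases: a smaller α raises the critical value, so less of the H₁ sampling distribution falls in the rejection region.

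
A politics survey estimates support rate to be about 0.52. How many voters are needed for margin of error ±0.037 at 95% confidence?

n = z²p(1-p)/E² = 1.96²×0.52×0.48/0.037² = 700.4 → n = 701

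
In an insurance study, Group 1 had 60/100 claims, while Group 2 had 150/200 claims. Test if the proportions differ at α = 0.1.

p̂₁ = 0.6, p̂₂ = 0.75, pooled p̂ = 0.7. z = -2.673. Critical: ±1.645. Reject H₀.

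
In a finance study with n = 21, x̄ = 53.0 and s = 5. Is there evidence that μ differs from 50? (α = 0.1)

t = (x̄ - μ₀)/(s/√n) = (53.0 - 50)/(5/√21) = 2.75. df = 20, critical t = ±1.725. Reject H₀.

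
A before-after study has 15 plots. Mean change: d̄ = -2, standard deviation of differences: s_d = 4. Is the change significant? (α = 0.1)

t = d̄/(s_d/√n) = -2/(4/√15) = -1.936. df = 14, critical t = ±1.761. Reject H₀.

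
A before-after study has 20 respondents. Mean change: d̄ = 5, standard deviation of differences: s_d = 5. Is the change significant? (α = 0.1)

t = d̄/(s_d/√n) = 5/(5/√20) = 4.472. df = 19, critical t = ±1.729. Reject H₀.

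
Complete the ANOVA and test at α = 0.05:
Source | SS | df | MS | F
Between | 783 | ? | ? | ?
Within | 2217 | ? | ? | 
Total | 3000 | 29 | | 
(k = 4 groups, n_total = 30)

df_between = 3, df_within = 26. MS_between = 261.0, MS_within = 85.27. F = 3.061, F_crit ≈ 2.975. Reject H₀.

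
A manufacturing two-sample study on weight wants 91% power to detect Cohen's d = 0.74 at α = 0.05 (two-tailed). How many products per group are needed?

z_{α/2} = 1.96, z_β = Φ⁻¹(0.91) = 1.341. For medium effect (d = 0.74): n per group = 2(z_{α/2} + z_β)²/d² = 2(1.96 + 1.341)²/0.74² = 39.8 → 40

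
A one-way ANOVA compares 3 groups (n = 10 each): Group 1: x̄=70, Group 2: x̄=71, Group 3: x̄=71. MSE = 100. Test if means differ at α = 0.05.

Grand mean = 70.67. SS_between = 6.67, MS_between = 3.33. F = 0.033, F_crit ≈ 3.354. Fail to reject H₀.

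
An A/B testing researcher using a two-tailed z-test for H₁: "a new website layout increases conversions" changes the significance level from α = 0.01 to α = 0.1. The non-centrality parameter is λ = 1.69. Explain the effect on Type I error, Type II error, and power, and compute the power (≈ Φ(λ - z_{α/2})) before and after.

Increasing α from 0.01 to 0.1:
• Type I error rate increases (α is the Type I rate by definition).
• Critical value moves from z_{α/2} = 2.576 to 1.645, so power = Φ(λ - z_{α/2}) goes from Φ(1.69 - 2.576) = 0.188 to Φ(1.69 - 1.645) = 0.518.
• Type II error rate β = 1 - power therefore decreases (0.812 → 0.482).
Appropriate when false negatives are costly — here, discarding a layout that would have improved conversions — lost revenue.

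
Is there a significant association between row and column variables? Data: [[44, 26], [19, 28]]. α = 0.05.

χ² = 5.693. df = 1, critical = 3.841. Reject H₀. Variables are dependent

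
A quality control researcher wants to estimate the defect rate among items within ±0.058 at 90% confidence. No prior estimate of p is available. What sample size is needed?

Conservative approach: use p = 0.5 (maximizes p(1-p) = 0.25). n = z²(0.25)/E² = 1.645²×0.25/0.058² = 201.1 → n = 202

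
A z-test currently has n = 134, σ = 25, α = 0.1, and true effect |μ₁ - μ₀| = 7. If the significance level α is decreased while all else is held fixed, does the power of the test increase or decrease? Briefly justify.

Power decreases: a smaller α raises the critical value, so less of the H₁ sampling distribution falls in the rejection region.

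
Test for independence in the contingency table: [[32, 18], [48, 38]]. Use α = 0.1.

χ² = 0.875. df = 1, critical = 2.706. Fail to reject H₀. No evidence of dependence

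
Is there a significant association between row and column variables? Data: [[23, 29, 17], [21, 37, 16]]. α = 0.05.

χ² = 0.917. df = 2, critical = 5.991. Fail to reject H₀. No evidence of dependence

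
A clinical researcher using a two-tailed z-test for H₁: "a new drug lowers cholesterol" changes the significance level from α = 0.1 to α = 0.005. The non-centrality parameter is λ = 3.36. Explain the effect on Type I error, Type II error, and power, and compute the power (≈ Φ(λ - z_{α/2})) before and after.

Decreasing α from 0.1 to 0.005:
• Type I error rate decreases (α is the Type I rate by definition).
• Critical value moves from z_{α/2} = 1.645 to 2.807, so power = Φ(λ - z_{α/2}) goes from Φ(3.36 - 1.645) = 0.957 to Φ(3.36 - 2.807) = 0.71.
• Type II error rate β = 1 - power therefore increases (0.043 → 0.29).
Appropriate when false positives are costly — here, approving an ineffective drug — patients take a useless medication and may skip effective alternatives.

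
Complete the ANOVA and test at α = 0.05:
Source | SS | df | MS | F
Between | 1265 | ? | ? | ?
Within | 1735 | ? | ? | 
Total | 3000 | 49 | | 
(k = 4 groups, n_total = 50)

df_between = 3, df_within = 46. MS_between = 421.67, MS_within = 37.72. F = 11.18, F_crit ≈ 2.807. Reject H₀.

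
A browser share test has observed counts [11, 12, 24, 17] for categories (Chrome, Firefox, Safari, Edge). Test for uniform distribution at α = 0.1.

Expected = 16 each. χ² = Σ(O-E)²/E = 6.625. df = 3, critical value = 6.251. Reject H₀.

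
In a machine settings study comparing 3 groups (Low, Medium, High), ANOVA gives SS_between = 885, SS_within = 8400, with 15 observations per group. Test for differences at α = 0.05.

df_between = 2, df_within = 42. F = MS_between/MS_within = 442.5/200.0 = 2.212. F_crit ≈ 3.22. Fail to reject H₀.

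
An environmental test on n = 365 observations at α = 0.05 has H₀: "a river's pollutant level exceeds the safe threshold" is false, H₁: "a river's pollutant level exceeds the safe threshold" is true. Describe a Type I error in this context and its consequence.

Type I error: rejecting H₀ when it is true — concluding that a river's pollutant level exceeds the safe threshold when in fact it is not. Consequence: shutting down a compliant factory unnecessarily.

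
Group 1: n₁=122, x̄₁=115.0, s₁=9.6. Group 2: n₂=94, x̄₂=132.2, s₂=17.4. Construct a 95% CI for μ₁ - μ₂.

Difference = -17.2. SE = √(9.6²/122 + 17.4²/94) = 1.994. CI = (-21.11, -13.29)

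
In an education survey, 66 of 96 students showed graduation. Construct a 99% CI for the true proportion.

p̂ = 0.688. CI = p̂ ± z*√(p̂(1-p̂)/n) = (0.566, 0.809)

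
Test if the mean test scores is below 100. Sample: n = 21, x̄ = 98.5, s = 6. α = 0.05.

t = (98.5 - 100)/(6/√21) = -1.146, df = 20. Critical t = -1.725. Fail to reject H₀.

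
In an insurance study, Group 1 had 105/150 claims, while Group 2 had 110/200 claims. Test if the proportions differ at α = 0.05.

p̂₁ = 0.7, p̂₂ = 0.55, pooled p̂ = 0.614. z = 2.853. Critical: ±1.96. Reject H₀.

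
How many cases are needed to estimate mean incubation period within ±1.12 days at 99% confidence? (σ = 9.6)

n = (z*σ/E)² = (2.576×9.6/1.12)² = 487.5 → n = 488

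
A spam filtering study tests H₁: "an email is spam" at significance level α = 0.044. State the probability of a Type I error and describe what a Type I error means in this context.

P(Type I error) = α = 0.044. A Type I error is rejecting H₀ when H₀ is actually true (false positive) — here, concluding that an email is spam when in fact this is not the case. Consequence: a legitimate email is sent to the spam folder and the user misses it.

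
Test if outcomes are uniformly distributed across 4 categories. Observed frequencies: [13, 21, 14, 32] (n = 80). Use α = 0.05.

Expected = 20 each. χ² = Σ(O-E)²/E = 11.5. df = 3, critical value = 7.815. Reject H₀.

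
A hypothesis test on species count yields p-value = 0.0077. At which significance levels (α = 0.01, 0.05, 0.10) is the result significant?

p = 0.0077. Significant at: α = 0.01, 0.05, 0.1.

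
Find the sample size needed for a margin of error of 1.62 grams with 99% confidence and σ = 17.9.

n = (z*σ/E)² = (2.576×17.9/1.62)² = 810.2 → n = 811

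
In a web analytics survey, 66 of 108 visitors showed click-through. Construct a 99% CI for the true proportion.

p̂ = 0.611. CI = p̂ ± z*√(p̂(1-p̂)/n) = (0.49, 0.732)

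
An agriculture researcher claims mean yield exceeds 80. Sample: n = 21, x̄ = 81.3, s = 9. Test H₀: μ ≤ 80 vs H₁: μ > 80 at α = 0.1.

t = (81.3 - 80)/(9/√21) = 0.662, df = 20. Critical t = 1.325. Fail to reject H₀.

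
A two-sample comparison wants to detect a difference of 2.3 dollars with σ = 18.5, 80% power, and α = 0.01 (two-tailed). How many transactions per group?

n per group = 2(z_α/2 + z_β)²σ²/d² = 2×(2.576 + 0.84)²×18.5²/2.3² = 1509.9 → n = 1510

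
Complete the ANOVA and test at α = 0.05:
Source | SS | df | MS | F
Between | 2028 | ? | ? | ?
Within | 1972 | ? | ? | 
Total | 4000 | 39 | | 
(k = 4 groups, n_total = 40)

df_between = 3, df_within = 36. MS_between = 676.0, MS_within = 54.78. F = 12.341, F_crit ≈ 2.866. Reject H₀.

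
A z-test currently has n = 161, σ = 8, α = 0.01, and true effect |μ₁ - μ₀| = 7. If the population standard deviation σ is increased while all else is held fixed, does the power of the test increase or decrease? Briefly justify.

Power decreases: a larger σ inflates the standard error σ/√n, pulling the sampling distribution under H₁ back toward the critical value.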